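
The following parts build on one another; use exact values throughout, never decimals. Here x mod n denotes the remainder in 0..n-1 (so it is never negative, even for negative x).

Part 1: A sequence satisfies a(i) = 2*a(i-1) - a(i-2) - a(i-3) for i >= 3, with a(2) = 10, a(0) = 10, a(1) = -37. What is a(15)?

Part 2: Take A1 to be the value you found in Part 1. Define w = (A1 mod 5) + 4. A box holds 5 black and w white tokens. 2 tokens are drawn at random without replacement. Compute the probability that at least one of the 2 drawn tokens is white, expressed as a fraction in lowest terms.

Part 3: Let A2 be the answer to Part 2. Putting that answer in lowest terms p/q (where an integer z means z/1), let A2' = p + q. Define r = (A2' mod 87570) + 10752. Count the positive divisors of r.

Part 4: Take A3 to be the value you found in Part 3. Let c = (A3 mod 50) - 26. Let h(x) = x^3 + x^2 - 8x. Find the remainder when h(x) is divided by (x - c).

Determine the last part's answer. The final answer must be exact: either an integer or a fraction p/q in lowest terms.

Part 1: a(3) = 2*(10) - 1*(-37) - 1*(10) = 47; iterating: a(3)=47, a(4)=121, a(5)=185, a(6)=202, a(7)=98, a(8)=-191, a(9)=-682, a(10)=-1271, a(11)=-1669, a(12)=-1385, a(13)=170, a(14)=3394, a(15)=8003; answer 8003
Part 2: A1 = 8003; w = 7; total draws C(12,2) = 66; complement C(5,2) = 10; favorable 66 - 10 = 56; P = 28/33; answer 28/33
Part 3: A2 = 28/33; threaded value p + q = 61; r = 10813; 10813 = 11 * 983; number of divisors = (1+1) * (1+1) = 4; answer 4
Part 4: A3 = 4; c = -22; remainder = value at the root: 1*(-22)^3 + 1*(-22)^2 - 8*(-22)^1 = (-10648) + (484) + (176) = -9988; answer -9988

-9988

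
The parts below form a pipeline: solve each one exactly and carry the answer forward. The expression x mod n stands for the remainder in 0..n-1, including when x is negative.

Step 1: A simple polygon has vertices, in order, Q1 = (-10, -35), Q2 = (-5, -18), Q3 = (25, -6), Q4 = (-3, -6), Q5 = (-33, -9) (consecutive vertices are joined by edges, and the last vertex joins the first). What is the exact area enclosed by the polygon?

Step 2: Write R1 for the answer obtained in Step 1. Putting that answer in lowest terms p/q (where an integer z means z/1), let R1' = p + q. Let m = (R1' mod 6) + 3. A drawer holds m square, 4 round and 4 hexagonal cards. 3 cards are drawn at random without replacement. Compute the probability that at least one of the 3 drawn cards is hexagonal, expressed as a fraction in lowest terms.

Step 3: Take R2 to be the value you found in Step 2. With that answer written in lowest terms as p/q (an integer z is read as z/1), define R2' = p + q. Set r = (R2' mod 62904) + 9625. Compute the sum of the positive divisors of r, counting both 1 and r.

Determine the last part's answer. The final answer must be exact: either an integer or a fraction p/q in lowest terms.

Step 1: cross terms: (-10*-18 - -5*-35)=5, (-5*-6 - 25*-18)=480, (25*-6 - -3*-6)=-168, (-3*-9 - -33*-6)=-171, (-33*-35 - -10*-9)=1065; twice the area = |1211| = 1211; area = 1211/2; answer 1211/2
Step 2: R1 = 1211/2; threaded value p + q = 1213; m = 4; total draws C(12,3) = 220; complement C(8,3) = 56; favorable 220 - 56 = 164; P = 41/55; answer 41/55
Step 3: R2 = 41/55; threaded value p + q = 96; r = 9721; 9721 is prime, so its only divisors are 1 and 9721; sigma = 1 + 9721 = 9722; answer 9722

9722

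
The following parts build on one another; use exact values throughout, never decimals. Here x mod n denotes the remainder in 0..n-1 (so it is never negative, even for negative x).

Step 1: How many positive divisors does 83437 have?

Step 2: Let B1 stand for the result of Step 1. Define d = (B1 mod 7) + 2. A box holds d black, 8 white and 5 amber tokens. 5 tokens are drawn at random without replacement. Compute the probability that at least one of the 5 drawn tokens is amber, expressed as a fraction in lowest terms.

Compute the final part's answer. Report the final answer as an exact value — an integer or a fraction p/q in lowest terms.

Step 1: 83437 is prime, so its only divisors are 1 and 83437; count = 2; answer 2
Step 2: B1 = 2; d = 4; total draws C(17,5) = 6188; complement C(12,5) = 792; favorable 6188 - 792 = 5396; P = 1349/1547; answer 1349/1547

1349/1547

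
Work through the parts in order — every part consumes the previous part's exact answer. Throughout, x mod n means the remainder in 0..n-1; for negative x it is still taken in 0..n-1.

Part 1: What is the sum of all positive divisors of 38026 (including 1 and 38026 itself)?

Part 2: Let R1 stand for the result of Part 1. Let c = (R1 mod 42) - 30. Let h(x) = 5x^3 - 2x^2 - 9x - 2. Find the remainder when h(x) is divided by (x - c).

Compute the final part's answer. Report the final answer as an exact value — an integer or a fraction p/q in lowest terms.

Part 1: 38026 = 2 * 19013; sigma = (1 + 2) * (1 + 19013) = 3 * 19014 = 57042; answer 57042
Part 2: R1 = 57042; c = -24; remainder = value at the root: 5*(-24)^3 - 2*(-24)^2 - 9*(-24)^1 - 2 = (-69120) + (-1152) + (216) + (-2) = -70058; answer -70058

-70058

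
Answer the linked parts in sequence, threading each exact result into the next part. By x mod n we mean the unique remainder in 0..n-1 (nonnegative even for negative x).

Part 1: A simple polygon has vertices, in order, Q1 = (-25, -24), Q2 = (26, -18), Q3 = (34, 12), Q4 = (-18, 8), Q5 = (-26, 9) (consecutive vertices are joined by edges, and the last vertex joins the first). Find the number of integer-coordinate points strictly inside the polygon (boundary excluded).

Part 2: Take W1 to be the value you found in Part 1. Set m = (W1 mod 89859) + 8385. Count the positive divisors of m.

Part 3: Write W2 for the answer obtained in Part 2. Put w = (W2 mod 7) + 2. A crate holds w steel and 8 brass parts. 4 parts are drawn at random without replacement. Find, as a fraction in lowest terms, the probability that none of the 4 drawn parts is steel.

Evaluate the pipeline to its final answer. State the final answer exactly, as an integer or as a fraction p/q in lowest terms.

Part 1: cross terms: (-25*-18 - 26*-24)=1074, (26*12 - 34*-18)=924, (34*8 - -18*12)=488, (-18*9 - -26*8)=46, (-26*-24 - -25*9)=849; twice the area = |3381| = 3381; area = 3381/2; boundary points = 3 + 2 + 4 + 1 + 1 = 11; strictly interior points = area - boundary/2 + 1 = 1686; answer 1686
Part 2: W1 = 1686; m = 10071; 10071 = 3^3 * 373; number of divisors = (3+1) * (1+1) = 8; answer 8
Part 3: W2 = 8; w = 3; total draws C(11,4) = 330; favorable C(8,4) = 70; P = 7/33; answer 7/33

7/33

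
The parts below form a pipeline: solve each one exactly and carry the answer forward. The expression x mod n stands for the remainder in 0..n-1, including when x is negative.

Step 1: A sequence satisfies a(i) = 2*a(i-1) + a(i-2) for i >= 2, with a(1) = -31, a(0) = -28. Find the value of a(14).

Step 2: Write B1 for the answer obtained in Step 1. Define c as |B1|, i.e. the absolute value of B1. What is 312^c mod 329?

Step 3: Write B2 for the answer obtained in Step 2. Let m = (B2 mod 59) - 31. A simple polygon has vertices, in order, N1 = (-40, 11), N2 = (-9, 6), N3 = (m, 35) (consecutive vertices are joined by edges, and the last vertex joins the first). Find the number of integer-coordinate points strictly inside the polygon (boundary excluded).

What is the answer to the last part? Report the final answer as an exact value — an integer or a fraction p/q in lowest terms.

Step 1: a(2) = 2*(-31) + 1*(-28) = -90; iterating: a(2)=-90, a(3)=-211, a(4)=-512, a(5)=-1235, a(6)=-2982, a(7)=-7199, a(8)=-17380, a(9)=-41959, a(10)=-101298, a(11)=-244555, a(12)=-590408, a(13)=-1425371, a(14)=-3441150; answer -3441150
Step 2: B1 = -3441150; c = 3441150; squarings mod 329: 312^1=312, 312^2=289, 312^4=284, 312^8=51, 312^16=298, 312^32=303, 312^64=18, 312^128=324, 312^256=25, 312^512=296, 312^1024=102, 312^2048=205, 312^4096=242, 312^8192=2, 312^16384=4, 312^32768=16, 312^65536=256, 312^131072=65, 312^262144=277, 312^524288=72, 312^1048576=249, 312^2097152=149; 312^3441150 = 312^2 * 312^4 * 312^8 * 312^16 * 312^32 * 312^64 * 312^128 * 312^256 * 312^32768 * 312^262144 * 312^1048576 * 312^2097152 = 316 (mod 329); answer 316
Step 3: B2 = 316; m = -10; cross terms: (-40*6 - -9*11)=-141, (-9*35 - -10*6)=-255, (-10*11 - -40*35)=1290; twice the area = |894| = 894; area = 447; boundary points = 1 + 1 + 6 = 8; strictly interior points = area - boundary/2 + 1 = 444; answer 444

444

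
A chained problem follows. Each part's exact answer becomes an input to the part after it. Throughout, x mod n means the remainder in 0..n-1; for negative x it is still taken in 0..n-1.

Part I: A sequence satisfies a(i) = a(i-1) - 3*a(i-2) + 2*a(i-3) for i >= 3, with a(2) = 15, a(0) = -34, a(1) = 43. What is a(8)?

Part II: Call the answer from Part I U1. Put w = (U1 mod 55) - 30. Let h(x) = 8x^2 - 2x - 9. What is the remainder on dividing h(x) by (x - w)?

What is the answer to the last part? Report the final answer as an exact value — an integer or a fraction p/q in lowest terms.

7251

Part I: a(3) = 1*(15) - 3*(43) + 2*(-34) = -182; iterating: a(3)=-182, a(4)=-141, a(5)=435, a(6)=494, a(7)=-1093, a(8)=-1705; answer -1705
Part II: U1 = -1705; w = -30; remainder = value at the root: 8*(-30)^2 - 2*(-30)^1 - 9 = (7200) + (60) + (-9) = 7251; answer 7251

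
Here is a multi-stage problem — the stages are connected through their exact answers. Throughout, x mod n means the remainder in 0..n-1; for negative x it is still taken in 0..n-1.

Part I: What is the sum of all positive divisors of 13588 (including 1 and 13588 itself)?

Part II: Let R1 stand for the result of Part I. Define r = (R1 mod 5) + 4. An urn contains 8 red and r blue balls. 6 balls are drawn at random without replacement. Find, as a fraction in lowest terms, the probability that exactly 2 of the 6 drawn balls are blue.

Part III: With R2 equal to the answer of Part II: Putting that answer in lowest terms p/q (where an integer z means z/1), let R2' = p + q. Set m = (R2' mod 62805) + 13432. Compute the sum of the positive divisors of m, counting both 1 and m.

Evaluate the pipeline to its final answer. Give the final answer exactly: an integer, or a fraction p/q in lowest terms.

Part I: 13588 = 2^2 * 43 * 79; sigma = (1 + 2 + 4) * (1 + 43) * (1 + 79) = 7 * 44 * 80 = 24640; answer 24640
Part II: R1 = 24640; r = 4; total draws C(12,6) = 924; favorable C(4,2)*C(8,4) = 420; P = 5/11; answer 5/11
Part III: R2 = 5/11; threaded value p + q = 16; m = 13448; 13448 = 2^3 * 41^2; sigma = (1 + 2 + 4 + 8) * (1 + 41 + 1681) = 15 * 1723 = 25845; answer 25845

25845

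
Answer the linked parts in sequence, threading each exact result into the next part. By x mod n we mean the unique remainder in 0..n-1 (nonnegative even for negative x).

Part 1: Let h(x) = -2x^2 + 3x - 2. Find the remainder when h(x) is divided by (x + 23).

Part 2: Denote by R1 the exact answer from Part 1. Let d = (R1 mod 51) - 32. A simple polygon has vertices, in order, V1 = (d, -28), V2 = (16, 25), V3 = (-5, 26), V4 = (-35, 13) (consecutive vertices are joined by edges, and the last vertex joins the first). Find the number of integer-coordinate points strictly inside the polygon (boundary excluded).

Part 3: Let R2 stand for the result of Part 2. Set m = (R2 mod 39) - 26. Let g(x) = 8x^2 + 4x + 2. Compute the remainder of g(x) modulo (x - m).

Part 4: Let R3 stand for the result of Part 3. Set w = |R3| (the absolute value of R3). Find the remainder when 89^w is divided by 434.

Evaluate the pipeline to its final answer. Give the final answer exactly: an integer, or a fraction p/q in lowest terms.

221

Part 1: remainder = value at the root: -2*(-23)^2 + 3*(-23)^1 - 2 = (-1058) + (-69) + (-2) = -1129; answer -1129
Part 2: R1 = -1129; d = 12; cross terms: (12*25 - 16*-28)=748, (16*26 - -5*25)=541, (-5*13 - -35*26)=845, (-35*-28 - 12*13)=824; twice the area = |2958| = 2958; area = 1479; boundary points = 1 + 1 + 1 + 1 = 4; strictly interior points = area - boundary/2 + 1 = 1478; answer 1478
Part 3: R2 = 1478; m = 9; remainder = value at the root: 8*(9)^2 + 4*(9)^1 + 2 = (648) + (36) + (2) = 686; answer 686
Part 4: R3 = 686; w = 686; squarings mod 434: 89^1=89, 89^2=109, 89^4=163, 89^8=95, 89^16=345, 89^32=109, 89^64=163, 89^128=95, 89^256=345, 89^512=109; 89^686 = 89^2 * 89^4 * 89^8 * 89^32 * 89^128 * 89^512 = 221 (mod 434); answer 221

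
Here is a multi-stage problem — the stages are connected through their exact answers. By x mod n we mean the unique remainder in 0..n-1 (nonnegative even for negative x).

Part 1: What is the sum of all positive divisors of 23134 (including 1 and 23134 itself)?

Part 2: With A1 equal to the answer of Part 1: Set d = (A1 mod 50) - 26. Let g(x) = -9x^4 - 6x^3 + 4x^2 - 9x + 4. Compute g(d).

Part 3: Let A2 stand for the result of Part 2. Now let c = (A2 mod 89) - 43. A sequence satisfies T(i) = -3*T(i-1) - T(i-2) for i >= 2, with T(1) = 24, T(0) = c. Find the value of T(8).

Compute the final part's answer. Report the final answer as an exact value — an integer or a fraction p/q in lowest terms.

-30474

Part 1: 23134 = 2 * 43 * 269; sigma = (1 + 2) * (1 + 43) * (1 + 269) = 3 * 44 * 270 = 35640; answer 35640
Part 2: A1 = 35640; d = 14; -9*(14)^4 - 6*(14)^3 + 4*(14)^2 - 9*(14)^1 + 4 = (-345744) + (-16464) + (784) + (-126) + (4) = -361546; answer -361546
Part 3: A2 = -361546; c = 18; T(2) = -3*(24) - 1*(18) = -90; iterating: T(2)=-90, T(3)=246, T(4)=-648, T(5)=1698, T(6)=-4446, T(7)=11640, T(8)=-30474; answer -30474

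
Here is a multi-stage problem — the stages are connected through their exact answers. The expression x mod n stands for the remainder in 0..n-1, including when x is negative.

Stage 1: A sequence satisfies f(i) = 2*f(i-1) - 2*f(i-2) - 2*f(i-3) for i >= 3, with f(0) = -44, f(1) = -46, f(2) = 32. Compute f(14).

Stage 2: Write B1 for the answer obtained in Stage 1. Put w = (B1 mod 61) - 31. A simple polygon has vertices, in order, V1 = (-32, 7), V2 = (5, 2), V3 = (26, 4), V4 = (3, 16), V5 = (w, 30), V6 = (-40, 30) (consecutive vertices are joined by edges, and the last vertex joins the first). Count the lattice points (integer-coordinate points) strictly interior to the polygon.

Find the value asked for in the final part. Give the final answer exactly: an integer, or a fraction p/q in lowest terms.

Stage 1: f(3) = 2*(32) - 2*(-46) - 2*(-44) = 244; iterating: f(3)=244, f(4)=516, f(5)=480, f(6)=-560, f(7)=-3112, f(8)=-6064, f(9)=-4784, f(10)=8784, f(11)=39264, f(12)=70528, f(13)=44960, f(14)=-129664; answer -129664
Stage 2: B1 = -129664; w = -9; cross terms: (-32*2 - 5*7)=-99, (5*4 - 26*2)=-32, (26*16 - 3*4)=404, (3*30 - -9*16)=234, (-9*30 - -40*30)=930, (-40*7 - -32*30)=680; twice the area = |2117| = 2117; area = 2117/2; boundary points = 1 + 1 + 1 + 2 + 31 + 1 = 37; strictly interior points = area - boundary/2 + 1 = 1041; answer 1041

1041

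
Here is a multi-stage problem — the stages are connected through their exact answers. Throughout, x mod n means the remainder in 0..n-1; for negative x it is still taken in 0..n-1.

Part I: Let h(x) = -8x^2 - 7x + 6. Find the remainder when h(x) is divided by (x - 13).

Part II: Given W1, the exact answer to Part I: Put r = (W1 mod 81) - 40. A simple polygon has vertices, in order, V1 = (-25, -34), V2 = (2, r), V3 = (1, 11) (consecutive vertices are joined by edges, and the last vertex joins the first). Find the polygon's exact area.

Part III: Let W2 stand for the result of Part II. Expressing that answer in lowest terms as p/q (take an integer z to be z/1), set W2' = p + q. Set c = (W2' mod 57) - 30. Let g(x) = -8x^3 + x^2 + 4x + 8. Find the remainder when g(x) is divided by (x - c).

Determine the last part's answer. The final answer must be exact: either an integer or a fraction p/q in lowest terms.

Part I: remainder = value at the root: -8*(13)^2 - 7*(13)^1 + 6 = (-1352) + (-91) + (6) = -1437; answer -1437
Part II: W1 = -1437; r = -19; cross terms: (-25*-19 - 2*-34)=543, (2*11 - 1*-19)=41, (1*-34 - -25*11)=241; twice the area = |825| = 825; area = 825/2; answer 825/2
Part III: W2 = 825/2; threaded value p + q = 827; c = -1; remainder = value at the root: -8*(-1)^3 + 1*(-1)^2 + 4*(-1)^1 + 8 = (8) + (1) + (-4) + (8) = 13; answer 13

13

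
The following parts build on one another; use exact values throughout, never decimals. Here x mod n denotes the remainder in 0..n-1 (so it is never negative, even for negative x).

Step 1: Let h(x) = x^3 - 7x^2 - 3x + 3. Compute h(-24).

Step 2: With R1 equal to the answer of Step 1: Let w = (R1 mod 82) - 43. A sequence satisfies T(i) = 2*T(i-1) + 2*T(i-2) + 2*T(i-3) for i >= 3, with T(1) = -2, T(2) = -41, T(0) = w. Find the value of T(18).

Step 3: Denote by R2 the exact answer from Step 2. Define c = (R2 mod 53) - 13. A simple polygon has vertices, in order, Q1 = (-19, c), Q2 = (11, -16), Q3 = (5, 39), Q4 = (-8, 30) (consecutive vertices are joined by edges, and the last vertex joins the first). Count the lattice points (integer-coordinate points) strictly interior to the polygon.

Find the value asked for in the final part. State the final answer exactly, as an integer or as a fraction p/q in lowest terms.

Step 1: 1*(-24)^3 - 7*(-24)^2 - 3*(-24)^1 + 3 = (-13824) + (-4032) + (72) + (3) = -17781; answer -17781
Step 2: R1 = -17781; w = -30; T(3) = 2*(-41) + 2*(-2) + 2*(-30) = -146; iterating: T(3)=-146, T(4)=-378, T(5)=-1130, T(6)=-3308, T(7)=-9632, T(8)=-28140, T(9)=-82160, T(10)=-239864, T(11)=-700328, T(12)=-2044704, T(13)=-5969792, T(14)=-17429648, T(15)=-50888288, T(16)=-148575456, T(17)=-433786784, T(18)=-1266501056; answer -1266501056
Step 3: R2 = -1266501056; c = 22; cross terms: (-19*-16 - 11*22)=62, (11*39 - 5*-16)=509, (5*30 - -8*39)=462, (-8*22 - -19*30)=394; twice the area = |1427| = 1427; area = 1427/2; boundary points = 2 + 1 + 1 + 1 = 5; strictly interior points = area - boundary/2 + 1 = 712; answer 712

712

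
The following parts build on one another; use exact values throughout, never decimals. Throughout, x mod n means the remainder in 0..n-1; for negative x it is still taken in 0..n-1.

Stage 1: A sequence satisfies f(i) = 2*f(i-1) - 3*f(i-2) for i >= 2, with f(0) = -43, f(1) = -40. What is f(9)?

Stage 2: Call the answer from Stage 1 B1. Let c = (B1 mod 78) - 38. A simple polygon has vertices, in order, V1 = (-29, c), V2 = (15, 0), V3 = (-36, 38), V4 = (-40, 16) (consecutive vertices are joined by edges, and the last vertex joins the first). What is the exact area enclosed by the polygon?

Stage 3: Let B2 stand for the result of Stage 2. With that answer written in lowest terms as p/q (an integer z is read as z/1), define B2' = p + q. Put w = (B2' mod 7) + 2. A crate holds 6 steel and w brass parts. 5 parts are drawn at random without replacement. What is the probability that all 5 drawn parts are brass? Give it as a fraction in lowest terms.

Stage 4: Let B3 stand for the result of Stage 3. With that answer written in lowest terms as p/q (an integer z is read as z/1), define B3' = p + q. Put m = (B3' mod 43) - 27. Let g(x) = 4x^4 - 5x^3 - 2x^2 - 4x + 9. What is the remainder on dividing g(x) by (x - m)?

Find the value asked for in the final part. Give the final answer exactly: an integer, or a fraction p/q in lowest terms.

823440

Stage 1: f(2) = 2*(-40) - 3*(-43) = 49; iterating: f(2)=49, f(3)=218, f(4)=289, f(5)=-76, f(6)=-1019, f(7)=-1810, f(8)=-563, f(9)=4304; answer 4304
Stage 2: B1 = 4304; c = -24; cross terms: (-29*0 - 15*-24)=360, (15*38 - -36*0)=570, (-36*16 - -40*38)=944, (-40*-24 - -29*16)=1424; twice the area = |3298| = 3298; area = 1649; answer 1649
Stage 3: B2 = 1649; threaded value p + q = 1650; w = 7; total draws C(13,5) = 1287; favorable C(7,5) = 21; P = 7/429; answer 7/429
Stage 4: B3 = 7/429; threaded value p + q = 436; m = -21; remainder = value at the root: 4*(-21)^4 - 5*(-21)^3 - 2*(-21)^2 - 4*(-21)^1 + 9 = (777924) + (46305) + (-882) + (84) + (9) = 823440; answer 823440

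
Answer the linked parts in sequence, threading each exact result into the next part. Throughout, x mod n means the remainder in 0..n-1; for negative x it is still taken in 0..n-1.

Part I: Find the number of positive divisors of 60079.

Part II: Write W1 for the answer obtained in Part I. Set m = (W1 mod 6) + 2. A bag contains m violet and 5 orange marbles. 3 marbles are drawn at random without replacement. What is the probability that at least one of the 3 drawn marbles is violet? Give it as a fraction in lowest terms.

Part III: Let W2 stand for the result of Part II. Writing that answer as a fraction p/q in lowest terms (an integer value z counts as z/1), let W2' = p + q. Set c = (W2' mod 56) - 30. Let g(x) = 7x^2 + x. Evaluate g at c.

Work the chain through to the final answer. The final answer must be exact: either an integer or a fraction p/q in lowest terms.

3366

Part I: 60079 = 73 * 823; number of divisors = (1+1) * (1+1) = 4; answer 4
Part II: W1 = 4; m = 6; total draws C(11,3) = 165; complement C(5,3) = 10; favorable 165 - 10 = 155; P = 31/33; answer 31/33
Part III: W2 = 31/33; threaded value p + q = 64; c = -22; 7*(-22)^2 + 1*(-22)^1 = (3388) + (-22) = 3366; answer 3366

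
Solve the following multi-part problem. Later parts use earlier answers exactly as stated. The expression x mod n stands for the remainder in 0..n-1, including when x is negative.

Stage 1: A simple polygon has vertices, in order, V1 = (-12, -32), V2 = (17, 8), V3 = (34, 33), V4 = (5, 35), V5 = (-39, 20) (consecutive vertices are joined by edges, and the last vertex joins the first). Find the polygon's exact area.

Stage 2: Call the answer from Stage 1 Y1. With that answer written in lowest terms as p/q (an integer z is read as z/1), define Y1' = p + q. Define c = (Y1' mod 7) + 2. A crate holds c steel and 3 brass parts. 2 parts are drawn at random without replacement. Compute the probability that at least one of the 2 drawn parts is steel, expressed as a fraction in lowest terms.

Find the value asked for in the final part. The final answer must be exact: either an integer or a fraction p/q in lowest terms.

Stage 1: cross terms: (-12*8 - 17*-32)=448, (17*33 - 34*8)=289, (34*35 - 5*33)=1025, (5*20 - -39*35)=1465, (-39*-32 - -12*20)=1488; twice the area = |4715| = 4715; area = 4715/2; answer 4715/2
Stage 2: Y1 = 4715/2; threaded value p + q = 4717; c = 8; total draws C(11,2) = 55; complement C(3,2) = 3; favorable 55 - 3 = 52; P = 52/55; answer 52/55

52/55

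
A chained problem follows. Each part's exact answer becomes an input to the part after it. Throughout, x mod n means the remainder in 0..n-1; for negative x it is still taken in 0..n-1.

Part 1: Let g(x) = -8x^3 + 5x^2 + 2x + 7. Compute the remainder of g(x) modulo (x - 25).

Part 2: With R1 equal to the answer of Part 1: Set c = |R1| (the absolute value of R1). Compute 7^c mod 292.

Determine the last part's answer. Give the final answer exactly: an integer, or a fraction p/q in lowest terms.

Part 1: remainder = value at the root: -8*(25)^3 + 5*(25)^2 + 2*(25)^1 + 7 = (-125000) + (3125) + (50) + (7) = -121818; answer -121818
Part 2: R1 = -121818; c = 121818; squarings mod 292: 7^1=7, 7^2=49, 7^4=65, 7^8=137, 7^16=81, 7^32=137, 7^64=81, 7^128=137, 7^256=81, 7^512=137, 7^1024=81, 7^2048=137, 7^4096=81, 7^8192=137, 7^16384=81, 7^32768=137, 7^65536=81; 7^121818 = 7^2 * 7^8 * 7^16 * 7^64 * 7^128 * 7^256 * 7^512 * 7^2048 * 7^4096 * 7^16384 * 7^32768 * 7^65536 = 173 (mod 292); answer 173

173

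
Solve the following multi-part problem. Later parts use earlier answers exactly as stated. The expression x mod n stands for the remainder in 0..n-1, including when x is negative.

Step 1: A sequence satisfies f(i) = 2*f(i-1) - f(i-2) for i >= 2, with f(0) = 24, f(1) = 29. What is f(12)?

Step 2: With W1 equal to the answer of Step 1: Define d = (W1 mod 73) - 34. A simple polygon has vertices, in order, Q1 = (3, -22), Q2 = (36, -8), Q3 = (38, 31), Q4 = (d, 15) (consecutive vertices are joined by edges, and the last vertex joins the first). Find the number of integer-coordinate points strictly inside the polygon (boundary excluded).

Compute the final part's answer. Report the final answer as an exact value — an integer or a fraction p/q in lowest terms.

Step 1: f(2) = 2*(29) - 1*(24) = 34; iterating: f(2)=34, f(3)=39, f(4)=44, f(5)=49, f(6)=54, f(7)=59, f(8)=64, f(9)=69, f(10)=74, f(11)=79, f(12)=84; answer 84
Step 2: W1 = 84; d = -23; cross terms: (3*-8 - 36*-22)=768, (36*31 - 38*-8)=1420, (38*15 - -23*31)=1283, (-23*-22 - 3*15)=461; twice the area = |3932| = 3932; area = 1966; boundary points = 1 + 1 + 1 + 1 = 4; strictly interior points = area - boundary/2 + 1 = 1965; answer 1965

1965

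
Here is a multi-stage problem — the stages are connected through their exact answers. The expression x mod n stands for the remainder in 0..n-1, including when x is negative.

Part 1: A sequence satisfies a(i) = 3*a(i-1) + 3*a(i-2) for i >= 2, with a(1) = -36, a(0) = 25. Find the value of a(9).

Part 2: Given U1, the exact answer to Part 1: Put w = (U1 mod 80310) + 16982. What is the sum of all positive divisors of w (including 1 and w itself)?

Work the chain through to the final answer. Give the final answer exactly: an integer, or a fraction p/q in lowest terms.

Part 1: a(2) = 3*(-36) + 3*(25) = -33; iterating: a(2)=-33, a(3)=-207, a(4)=-720, a(5)=-2781, a(6)=-10503, a(7)=-39852, a(8)=-151065, a(9)=-572751; answer -572751
Part 2: U1 = -572751; w = 86711; 86711 is prime, so its only divisors are 1 and 86711; sigma = 1 + 86711 = 86712; answer 86712

86712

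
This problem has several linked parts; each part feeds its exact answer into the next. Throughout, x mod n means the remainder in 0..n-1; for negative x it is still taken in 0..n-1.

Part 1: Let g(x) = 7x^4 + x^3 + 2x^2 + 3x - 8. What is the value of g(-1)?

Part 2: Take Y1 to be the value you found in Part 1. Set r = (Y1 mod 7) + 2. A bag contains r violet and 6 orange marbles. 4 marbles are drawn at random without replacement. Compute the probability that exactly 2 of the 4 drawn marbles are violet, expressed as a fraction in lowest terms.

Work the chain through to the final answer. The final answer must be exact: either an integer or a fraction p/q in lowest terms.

Part 1: 7*(-1)^4 + 1*(-1)^3 + 2*(-1)^2 + 3*(-1)^1 - 8 = (7) + (-1) + (2) + (-3) + (-8) = -3; answer -3
Part 2: Y1 = -3; r = 6; total draws C(12,4) = 495; favorable C(6,2)*C(6,2) = 225; P = 5/11; answer 5/11

5/11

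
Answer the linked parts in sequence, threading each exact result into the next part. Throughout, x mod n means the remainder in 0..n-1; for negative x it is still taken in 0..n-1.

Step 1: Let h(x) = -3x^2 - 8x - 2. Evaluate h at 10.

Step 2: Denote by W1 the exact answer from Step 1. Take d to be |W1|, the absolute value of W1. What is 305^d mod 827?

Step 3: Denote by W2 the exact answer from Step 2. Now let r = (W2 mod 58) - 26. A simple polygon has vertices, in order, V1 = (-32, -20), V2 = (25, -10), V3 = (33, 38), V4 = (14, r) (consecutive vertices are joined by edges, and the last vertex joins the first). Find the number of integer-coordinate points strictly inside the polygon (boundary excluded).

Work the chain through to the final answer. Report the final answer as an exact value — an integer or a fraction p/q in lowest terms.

1322

Step 1: -3*(10)^2 - 8*(10)^1 - 2 = (-300) + (-80) + (-2) = -382; answer -382
Step 2: W1 = -382; d = 382; squarings mod 827: 305^1=305, 305^2=401, 305^4=363, 305^8=276, 305^16=92, 305^32=194, 305^64=421, 305^128=263, 305^256=528; 305^382 = 305^2 * 305^4 * 305^8 * 305^16 * 305^32 * 305^64 * 305^256 = 105 (mod 827); answer 105
Step 3: W2 = 105; r = 21; cross terms: (-32*-10 - 25*-20)=820, (25*38 - 33*-10)=1280, (33*21 - 14*38)=161, (14*-20 - -32*21)=392; twice the area = |2653| = 2653; area = 2653/2; boundary points = 1 + 8 + 1 + 1 = 11; strictly interior points = area - boundary/2 + 1 = 1322; answer 1322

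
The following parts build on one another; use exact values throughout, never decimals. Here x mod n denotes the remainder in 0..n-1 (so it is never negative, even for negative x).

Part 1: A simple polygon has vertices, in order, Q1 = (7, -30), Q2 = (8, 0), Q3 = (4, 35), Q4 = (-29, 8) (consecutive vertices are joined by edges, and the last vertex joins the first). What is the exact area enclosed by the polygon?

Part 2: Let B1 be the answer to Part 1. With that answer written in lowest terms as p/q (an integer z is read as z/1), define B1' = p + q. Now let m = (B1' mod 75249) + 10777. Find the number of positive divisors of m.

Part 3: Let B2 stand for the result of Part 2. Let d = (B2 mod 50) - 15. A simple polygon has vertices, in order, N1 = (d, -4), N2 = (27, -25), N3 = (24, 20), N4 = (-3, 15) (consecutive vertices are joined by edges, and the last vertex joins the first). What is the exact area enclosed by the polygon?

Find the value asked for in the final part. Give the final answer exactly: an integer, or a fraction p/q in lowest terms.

500

Part 1: cross terms: (7*0 - 8*-30)=240, (8*35 - 4*0)=280, (4*8 - -29*35)=1047, (-29*-30 - 7*8)=814; twice the area = |2381| = 2381; area = 2381/2; answer 2381/2
Part 2: B1 = 2381/2; threaded value p + q = 2383; m = 13160; 13160 = 2^3 * 5 * 7 * 47; number of divisors = (3+1) * (1+1) * (1+1) * (1+1) = 32; answer 32
Part 3: B2 = 32; d = 17; cross terms: (17*-25 - 27*-4)=-317, (27*20 - 24*-25)=1140, (24*15 - -3*20)=420, (-3*-4 - 17*15)=-243; twice the area = |1000| = 1000; area = 500; answer 500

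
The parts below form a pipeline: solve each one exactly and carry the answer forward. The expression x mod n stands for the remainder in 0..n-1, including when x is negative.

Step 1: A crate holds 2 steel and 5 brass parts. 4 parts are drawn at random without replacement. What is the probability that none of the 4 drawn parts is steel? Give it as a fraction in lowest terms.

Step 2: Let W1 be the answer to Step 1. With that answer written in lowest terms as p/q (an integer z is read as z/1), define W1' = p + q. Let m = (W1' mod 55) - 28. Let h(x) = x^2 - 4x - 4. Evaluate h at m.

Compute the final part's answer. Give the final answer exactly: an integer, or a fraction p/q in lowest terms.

Step 1: total draws C(7,4) = 35; favorable C(5,4) = 5; P = 1/7; answer 1/7
Step 2: W1 = 1/7; threaded value p + q = 8; m = -20; 1*(-20)^2 - 4*(-20)^1 - 4 = (400) + (80) + (-4) = 476; answer 476

476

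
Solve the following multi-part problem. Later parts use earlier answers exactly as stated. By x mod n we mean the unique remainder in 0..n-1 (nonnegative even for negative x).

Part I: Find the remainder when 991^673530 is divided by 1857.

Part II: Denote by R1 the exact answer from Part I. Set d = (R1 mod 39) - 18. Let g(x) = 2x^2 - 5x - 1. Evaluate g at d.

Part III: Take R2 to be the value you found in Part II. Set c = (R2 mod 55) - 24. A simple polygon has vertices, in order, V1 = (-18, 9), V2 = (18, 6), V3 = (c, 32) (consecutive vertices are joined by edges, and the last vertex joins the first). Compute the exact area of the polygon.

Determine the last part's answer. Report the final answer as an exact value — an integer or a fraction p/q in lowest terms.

Part I: squarings mod 1857: 991^1=991, 991^2=1585, 991^4=1561, 991^8=337, 991^16=292, 991^32=1699, 991^64=823, 991^128=1381, 991^256=22, 991^512=484, 991^1024=274, 991^2048=796, 991^4096=379, 991^8192=652, 991^16384=1708, 991^32768=1774, 991^65536=1318, 991^131072=829, 991^262144=151, 991^524288=517; 991^673530 = 991^2 * 991^8 * 991^16 * 991^32 * 991^64 * 991^128 * 991^512 * 991^1024 * 991^16384 * 991^131072 * 991^524288 = 196 (mod 1857); answer 196
Part II: R1 = 196; d = -17; 2*(-17)^2 - 5*(-17)^1 - 1 = (578) + (85) + (-1) = 662; answer 662
Part III: R2 = 662; c = -22; cross terms: (-18*6 - 18*9)=-270, (18*32 - -22*6)=708, (-22*9 - -18*32)=378; twice the area = |816| = 816; area = 408; answer 408

408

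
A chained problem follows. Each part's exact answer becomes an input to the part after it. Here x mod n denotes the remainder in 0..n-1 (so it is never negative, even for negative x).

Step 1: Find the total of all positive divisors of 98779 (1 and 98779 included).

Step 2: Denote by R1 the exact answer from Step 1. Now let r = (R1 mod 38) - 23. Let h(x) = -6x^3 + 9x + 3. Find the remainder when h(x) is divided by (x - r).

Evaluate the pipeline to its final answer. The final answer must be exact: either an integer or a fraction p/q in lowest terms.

Step 1: 98779 is prime, so its only divisors are 1 and 98779; sigma = 1 + 98779 = 98780; answer 98780
Step 2: R1 = 98780; r = -5; remainder = value at the root: -6*(-5)^3 + 9*(-5)^1 + 3 = (750) + (-45) + (3) = 708; answer 708

708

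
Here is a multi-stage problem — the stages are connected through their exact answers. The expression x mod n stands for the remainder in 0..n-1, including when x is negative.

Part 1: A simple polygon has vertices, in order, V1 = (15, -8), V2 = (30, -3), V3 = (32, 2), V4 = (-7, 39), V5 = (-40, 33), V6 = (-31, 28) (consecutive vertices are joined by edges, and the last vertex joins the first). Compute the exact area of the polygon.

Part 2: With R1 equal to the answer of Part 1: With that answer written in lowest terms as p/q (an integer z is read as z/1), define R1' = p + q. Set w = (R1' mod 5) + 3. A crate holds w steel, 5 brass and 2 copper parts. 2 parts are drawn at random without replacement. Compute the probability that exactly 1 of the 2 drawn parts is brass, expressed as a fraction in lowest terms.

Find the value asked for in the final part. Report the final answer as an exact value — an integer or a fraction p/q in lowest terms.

5/9

Part 1: cross terms: (15*-3 - 30*-8)=195, (30*2 - 32*-3)=156, (32*39 - -7*2)=1262, (-7*33 - -40*39)=1329, (-40*28 - -31*33)=-97, (-31*-8 - 15*28)=-172; twice the area = |2673| = 2673; area = 2673/2; answer 2673/2
Part 2: R1 = 2673/2; threaded value p + q = 2675; w = 3; total draws C(10,2) = 45; favorable C(5,1)*C(5,1) = 25; P = 5/9; answer 5/9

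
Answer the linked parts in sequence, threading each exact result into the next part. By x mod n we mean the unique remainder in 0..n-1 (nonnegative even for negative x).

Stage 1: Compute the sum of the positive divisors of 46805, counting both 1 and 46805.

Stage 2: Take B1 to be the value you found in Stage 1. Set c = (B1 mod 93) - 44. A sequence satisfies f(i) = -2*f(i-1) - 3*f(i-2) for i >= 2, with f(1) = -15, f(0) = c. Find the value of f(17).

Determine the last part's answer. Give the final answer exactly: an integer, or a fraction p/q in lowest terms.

-155871

Stage 1: 46805 = 5 * 11 * 23 * 37; sigma = (1 + 5) * (1 + 11) * (1 + 23) * (1 + 37) = 6 * 12 * 24 * 38 = 65664; answer 65664
Stage 2: B1 = 65664; c = -38; f(2) = -2*(-15) - 3*(-38) = 144; iterating: f(2)=144, f(3)=-243, f(4)=54, f(5)=621, f(6)=-1404, f(7)=945, f(8)=2322, f(9)=-7479, f(10)=7992, f(11)=6453, f(12)=-36882, f(13)=54405, f(14)=1836, f(15)=-166887, f(16)=328266, f(17)=-155871; answer -155871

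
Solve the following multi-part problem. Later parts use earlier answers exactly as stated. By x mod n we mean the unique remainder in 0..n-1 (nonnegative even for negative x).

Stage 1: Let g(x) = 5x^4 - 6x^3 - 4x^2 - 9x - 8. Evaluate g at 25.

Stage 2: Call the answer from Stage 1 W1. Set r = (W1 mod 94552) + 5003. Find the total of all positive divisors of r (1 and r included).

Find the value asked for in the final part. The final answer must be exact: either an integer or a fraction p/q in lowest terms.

89376

Stage 1: 5*(25)^4 - 6*(25)^3 - 4*(25)^2 - 9*(25)^1 - 8 = (1953125) + (-93750) + (-2500) + (-225) + (-8) = 1856642; answer 1856642
Stage 2: W1 = 1856642; r = 65157; 65157 = 3 * 37 * 587; sigma = (1 + 3) * (1 + 37) * (1 + 587) = 4 * 38 * 588 = 89376; answer 89376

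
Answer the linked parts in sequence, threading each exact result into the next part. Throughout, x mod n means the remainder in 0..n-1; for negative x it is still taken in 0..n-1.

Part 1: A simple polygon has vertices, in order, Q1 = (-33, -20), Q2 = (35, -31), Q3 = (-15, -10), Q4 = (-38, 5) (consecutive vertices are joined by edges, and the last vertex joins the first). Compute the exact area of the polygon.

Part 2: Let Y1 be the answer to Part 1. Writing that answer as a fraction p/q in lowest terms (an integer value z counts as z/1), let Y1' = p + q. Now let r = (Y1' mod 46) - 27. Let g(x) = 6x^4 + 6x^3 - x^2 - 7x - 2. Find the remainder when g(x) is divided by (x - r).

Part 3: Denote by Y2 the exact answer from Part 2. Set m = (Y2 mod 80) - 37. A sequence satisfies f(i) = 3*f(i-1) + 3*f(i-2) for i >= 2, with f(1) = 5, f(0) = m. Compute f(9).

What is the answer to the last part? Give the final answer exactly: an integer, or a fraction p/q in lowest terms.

-689715

Part 1: cross terms: (-33*-31 - 35*-20)=1723, (35*-10 - -15*-31)=-815, (-15*5 - -38*-10)=-455, (-38*-20 - -33*5)=925; twice the area = |1378| = 1378; area = 689; answer 689
Part 2: Y1 = 689; threaded value p + q = 690; r = -27; remainder = value at the root: 6*(-27)^4 + 6*(-27)^3 - 1*(-27)^2 - 7*(-27)^1 - 2 = (3188646) + (-118098) + (-729) + (189) + (-2) = 3070006; answer 3070006
Part 3: Y2 = 3070006; m = -31; f(2) = 3*(5) + 3*(-31) = -78; iterating: f(2)=-78, f(3)=-219, f(4)=-891, f(5)=-3330, f(6)=-12663, f(7)=-47979, f(8)=-181926, f(9)=-689715; answer -689715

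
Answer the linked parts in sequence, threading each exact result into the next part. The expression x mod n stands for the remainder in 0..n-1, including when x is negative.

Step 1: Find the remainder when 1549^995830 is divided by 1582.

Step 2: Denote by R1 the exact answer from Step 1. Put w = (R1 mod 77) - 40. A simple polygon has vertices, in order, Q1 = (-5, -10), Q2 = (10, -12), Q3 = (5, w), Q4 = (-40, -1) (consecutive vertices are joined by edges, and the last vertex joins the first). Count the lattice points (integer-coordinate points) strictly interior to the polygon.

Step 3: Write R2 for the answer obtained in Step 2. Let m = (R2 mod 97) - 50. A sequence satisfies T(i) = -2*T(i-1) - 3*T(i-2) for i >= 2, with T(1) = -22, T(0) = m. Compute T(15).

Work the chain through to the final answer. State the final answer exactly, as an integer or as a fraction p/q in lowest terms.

-215476

Step 1: squarings mod 1582: 1549^1=1549, 1549^2=1089, 1549^4=1003, 1549^8=1439, 1549^16=1465, 1549^32=1033, 1549^64=821, 1549^128=109, 1549^256=807, 1549^512=1047, 1549^1024=1465, 1549^2048=1033, 1549^4096=821, 1549^8192=109, 1549^16384=807, 1549^32768=1047, 1549^65536=1465, 1549^131072=1033, 1549^262144=821, 1549^524288=109; 1549^995830 = 1549^2 * 1549^4 * 1549^16 * 1549^32 * 1549^64 * 1549^128 * 1549^256 * 1549^4096 * 1549^8192 * 1549^65536 * 1549^131072 * 1549^262144 * 1549^524288 = 709 (mod 1582); answer 709
Step 2: R1 = 709; w = -24; cross terms: (-5*-12 - 10*-10)=160, (10*-24 - 5*-12)=-180, (5*-1 - -40*-24)=-965, (-40*-10 - -5*-1)=395; twice the area = |-590| = 590; area = 295; boundary points = 1 + 1 + 1 + 1 = 4; strictly interior points = area - boundary/2 + 1 = 294; answer 294
Step 3: R2 = 294; m = -47; T(2) = -2*(-22) - 3*(-47) = 185; iterating: T(2)=185, T(3)=-304, T(4)=53, T(5)=806, T(6)=-1771, T(7)=1124, T(8)=3065, T(9)=-9502, T(10)=9809, T(11)=8888, T(12)=-47203, T(13)=67742, T(14)=6125, T(15)=-215476; answer -215476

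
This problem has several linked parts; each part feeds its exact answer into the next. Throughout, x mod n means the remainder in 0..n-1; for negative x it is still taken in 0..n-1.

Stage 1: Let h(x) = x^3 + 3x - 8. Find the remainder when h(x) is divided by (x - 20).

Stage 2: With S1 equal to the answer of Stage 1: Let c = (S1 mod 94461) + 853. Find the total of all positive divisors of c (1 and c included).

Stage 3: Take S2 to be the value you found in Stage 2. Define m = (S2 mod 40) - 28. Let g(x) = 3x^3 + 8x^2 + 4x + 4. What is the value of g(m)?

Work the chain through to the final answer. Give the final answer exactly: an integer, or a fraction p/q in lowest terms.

Stage 1: remainder = value at the root: 1*(20)^3 + 3*(20)^1 - 8 = (8000) + (60) + (-8) = 8052; answer 8052
Stage 2: S1 = 8052; c = 8905; 8905 = 5 * 13 * 137; sigma = (1 + 5) * (1 + 13) * (1 + 137) = 6 * 14 * 138 = 11592; answer 11592
Stage 3: S2 = 11592; m = 4; 3*(4)^3 + 8*(4)^2 + 4*(4)^1 + 4 = (192) + (128) + (16) + (4) = 340; answer 340

340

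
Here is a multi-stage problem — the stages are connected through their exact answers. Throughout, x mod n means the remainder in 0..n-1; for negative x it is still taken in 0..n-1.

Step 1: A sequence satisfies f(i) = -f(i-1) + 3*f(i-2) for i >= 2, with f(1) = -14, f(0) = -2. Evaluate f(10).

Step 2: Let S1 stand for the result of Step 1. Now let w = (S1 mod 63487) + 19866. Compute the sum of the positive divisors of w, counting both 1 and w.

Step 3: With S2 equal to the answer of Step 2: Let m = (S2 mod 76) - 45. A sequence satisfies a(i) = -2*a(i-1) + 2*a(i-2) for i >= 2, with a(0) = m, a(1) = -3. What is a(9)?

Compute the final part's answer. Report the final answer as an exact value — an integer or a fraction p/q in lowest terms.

Step 1: f(2) = -1*(-14) + 3*(-2) = 8; iterating: f(2)=8, f(3)=-50, f(4)=74, f(5)=-224, f(6)=446, f(7)=-1118, f(8)=2456, f(9)=-5810, f(10)=13178; answer 13178
Step 2: S1 = 13178; w = 33044; 33044 = 2^2 * 11 * 751; sigma = (1 + 2 + 4) * (1 + 11) * (1 + 751) = 7 * 12 * 752 = 63168; answer 63168
Step 3: S2 = 63168; m = -33; a(2) = -2*(-3) + 2*(-33) = -60; iterating: a(2)=-60, a(3)=114, a(4)=-348, a(5)=924, a(6)=-2544, a(7)=6936, a(8)=-18960, a(9)=51792; answer 51792

51792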